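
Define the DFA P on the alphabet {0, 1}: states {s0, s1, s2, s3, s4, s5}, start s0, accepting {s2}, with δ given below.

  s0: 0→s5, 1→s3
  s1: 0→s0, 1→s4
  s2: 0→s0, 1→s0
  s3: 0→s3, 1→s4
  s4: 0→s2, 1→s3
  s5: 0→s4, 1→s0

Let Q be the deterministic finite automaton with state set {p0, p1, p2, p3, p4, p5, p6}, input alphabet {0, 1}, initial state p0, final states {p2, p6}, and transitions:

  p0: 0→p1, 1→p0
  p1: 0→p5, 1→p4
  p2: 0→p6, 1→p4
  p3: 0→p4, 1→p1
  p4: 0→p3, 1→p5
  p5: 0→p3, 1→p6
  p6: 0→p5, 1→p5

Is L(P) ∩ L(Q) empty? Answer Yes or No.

Exploring the product automaton P × Q from the start pair (s0, p0), following both machines on each input symbol, reaches 26 state pairs: (s0, p0), (s5, p1), (s3, p0), (s4, p5), (s0, p4), (s3, p1), (s4, p0), (s2, p3), (s3, p6), (s5, p3), (s3, p5), (s4, p4), (s2, p1), (s0, p1), (s3, p3), (s4, p6), (s0, p5), (s5, p5), (s3, p4), (s4, p1), (s2, p5), (s4, p3), (s0, p6), (s0, p3), (s2, p4), (s5, p4).
P accepts in {s2} and Q accepts in {p2, p6}; no reachable pair has both components accepting, so no string drives both machines to acceptance simultaneously and L(P) ∩ L(Q) = ∅.
So no string is accepted by both, and the intersection is empty.

Yes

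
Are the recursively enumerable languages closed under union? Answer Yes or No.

Yes

Simulate recognisers for L₁ and L₂ in parallel, alternating one step of each, and accept as soon as either accepts.
So the recursively enumerable languages are closed under union.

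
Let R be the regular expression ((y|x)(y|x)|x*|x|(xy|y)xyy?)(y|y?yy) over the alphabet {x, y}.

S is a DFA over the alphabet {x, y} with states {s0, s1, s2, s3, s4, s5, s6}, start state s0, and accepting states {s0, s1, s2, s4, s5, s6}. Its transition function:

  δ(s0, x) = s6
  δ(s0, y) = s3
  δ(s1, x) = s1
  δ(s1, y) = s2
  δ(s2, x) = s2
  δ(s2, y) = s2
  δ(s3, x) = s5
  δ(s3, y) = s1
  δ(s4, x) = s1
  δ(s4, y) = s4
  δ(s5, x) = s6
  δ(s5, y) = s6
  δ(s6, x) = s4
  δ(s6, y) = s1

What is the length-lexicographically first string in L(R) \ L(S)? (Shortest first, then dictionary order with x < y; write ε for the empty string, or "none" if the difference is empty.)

y

The string y is accepted by R but not by S.
No shorter string lies in the difference, and y is the lexicographically first length-1 string in L(R) \ L(S).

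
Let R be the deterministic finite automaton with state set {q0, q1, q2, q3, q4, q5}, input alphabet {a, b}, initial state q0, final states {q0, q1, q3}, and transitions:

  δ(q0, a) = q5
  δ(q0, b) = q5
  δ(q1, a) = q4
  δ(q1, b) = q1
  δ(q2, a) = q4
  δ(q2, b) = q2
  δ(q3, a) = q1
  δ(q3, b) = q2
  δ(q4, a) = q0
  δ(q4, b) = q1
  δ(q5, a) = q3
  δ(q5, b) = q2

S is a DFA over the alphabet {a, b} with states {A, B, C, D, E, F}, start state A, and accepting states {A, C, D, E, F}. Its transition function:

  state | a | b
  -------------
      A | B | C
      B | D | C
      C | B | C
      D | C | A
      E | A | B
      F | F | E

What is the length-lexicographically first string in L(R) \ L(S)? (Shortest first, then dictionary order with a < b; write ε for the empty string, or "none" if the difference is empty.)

ba

The string ba is accepted by R but not by S.
No shorter string lies in the difference, and ba is the lexicographically first length-2 string in L(R) \ L(S).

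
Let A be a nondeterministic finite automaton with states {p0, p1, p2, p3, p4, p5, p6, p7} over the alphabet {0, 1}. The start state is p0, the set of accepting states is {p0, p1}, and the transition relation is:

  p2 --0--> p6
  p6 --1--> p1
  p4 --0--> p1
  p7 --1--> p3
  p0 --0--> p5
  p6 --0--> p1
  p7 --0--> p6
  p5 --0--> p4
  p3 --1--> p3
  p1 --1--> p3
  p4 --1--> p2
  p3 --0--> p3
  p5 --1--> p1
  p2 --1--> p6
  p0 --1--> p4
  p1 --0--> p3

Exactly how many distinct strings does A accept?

12

The useful subgraph on states {p0, p1, p2, p4, p5, p6} is acyclic, so L(A) is finite; the longest accepting path visits 6 useful states, giving maximum string length 5.
Counting accepting paths from p0 by length: 1 of length 0, 2 of length 2, 1 of length 3, 4 of length 4, 4 of length 5. Total 12.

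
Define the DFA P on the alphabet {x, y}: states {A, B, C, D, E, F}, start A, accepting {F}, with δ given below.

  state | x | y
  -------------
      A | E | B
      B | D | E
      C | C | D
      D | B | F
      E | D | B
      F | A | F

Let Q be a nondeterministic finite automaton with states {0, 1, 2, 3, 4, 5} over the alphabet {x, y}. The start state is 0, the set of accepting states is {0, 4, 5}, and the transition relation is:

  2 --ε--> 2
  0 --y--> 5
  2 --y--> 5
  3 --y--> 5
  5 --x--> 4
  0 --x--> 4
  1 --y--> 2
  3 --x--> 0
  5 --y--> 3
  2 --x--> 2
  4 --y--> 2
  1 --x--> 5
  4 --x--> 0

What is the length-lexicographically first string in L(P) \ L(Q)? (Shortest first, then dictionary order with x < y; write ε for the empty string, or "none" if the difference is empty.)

The string yxy is accepted by P but not by Q.
No shorter string lies in the difference, and yxy is the lexicographically first length-3 string in L(P) \ L(Q).

yxy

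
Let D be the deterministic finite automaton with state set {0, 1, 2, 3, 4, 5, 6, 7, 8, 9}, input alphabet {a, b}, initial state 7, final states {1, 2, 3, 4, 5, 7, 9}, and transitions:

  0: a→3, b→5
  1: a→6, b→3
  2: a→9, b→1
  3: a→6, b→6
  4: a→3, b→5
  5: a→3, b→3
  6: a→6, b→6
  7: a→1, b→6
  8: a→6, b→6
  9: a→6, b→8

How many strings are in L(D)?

The useful subgraph on states {1, 3, 7} is acyclic, so L(D) is finite; the longest accepting path visits 3 useful states, giving maximum string length 2.
Counting accepting paths from 7 by length: 1 of length 0, 1 of length 1, 1 of length 2. Total 3.

3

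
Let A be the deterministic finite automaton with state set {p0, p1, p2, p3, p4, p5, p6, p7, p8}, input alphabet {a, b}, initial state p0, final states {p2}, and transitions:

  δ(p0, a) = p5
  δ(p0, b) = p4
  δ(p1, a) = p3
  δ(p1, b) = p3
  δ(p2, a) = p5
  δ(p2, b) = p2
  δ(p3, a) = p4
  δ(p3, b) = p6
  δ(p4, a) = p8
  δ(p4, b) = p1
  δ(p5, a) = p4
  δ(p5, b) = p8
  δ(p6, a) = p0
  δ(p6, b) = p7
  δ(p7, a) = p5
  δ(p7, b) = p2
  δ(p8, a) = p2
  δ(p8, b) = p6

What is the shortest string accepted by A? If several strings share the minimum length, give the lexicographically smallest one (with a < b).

aba

A breadth-first search from p0 reaches an accepting state first via the path p0 → p5 → p8 → p2 on input aba.
No string of length < 3 is accepted (BFS exhausts all shorter strings without reaching an accepting state), and aba is the lexicographically least accepting string of length 3.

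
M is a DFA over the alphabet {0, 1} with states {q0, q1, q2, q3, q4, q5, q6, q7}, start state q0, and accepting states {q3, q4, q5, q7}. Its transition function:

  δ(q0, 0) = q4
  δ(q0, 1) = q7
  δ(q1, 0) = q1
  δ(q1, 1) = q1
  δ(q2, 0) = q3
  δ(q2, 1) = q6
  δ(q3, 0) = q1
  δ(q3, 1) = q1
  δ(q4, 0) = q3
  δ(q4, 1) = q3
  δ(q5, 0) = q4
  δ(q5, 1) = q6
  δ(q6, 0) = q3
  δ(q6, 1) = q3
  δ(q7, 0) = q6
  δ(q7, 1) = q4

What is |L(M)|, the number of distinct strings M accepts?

9

The useful subgraph on states {q0, q3, q4, q6, q7} is acyclic, so L(M) is finite; the longest accepting path visits 4 useful states, giving maximum string length 3.
Counting accepting paths from q0 by length: 2 of length 1, 3 of length 2, 4 of length 3. Total 9.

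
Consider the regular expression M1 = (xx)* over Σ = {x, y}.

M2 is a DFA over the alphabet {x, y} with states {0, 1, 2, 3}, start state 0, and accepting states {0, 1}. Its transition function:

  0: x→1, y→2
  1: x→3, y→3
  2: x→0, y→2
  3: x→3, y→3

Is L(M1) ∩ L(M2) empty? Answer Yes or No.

No

The empty string ε is accepted by both M1 and M2.
Hence L(M1) ∩ L(M2) ≠ ∅.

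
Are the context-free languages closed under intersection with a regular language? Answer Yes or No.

Run a PDA for the context-free language and a DFA for the regular one in parallel (product of finite controls, the PDA's stack unchanged, the DFA advancing only on input moves); the product PDA accepts exactly the intersection. (Intersection of two CFLs, by contrast, can fail to be context-free.)
So the context-free languages are closed under intersection with a regular language.

Yes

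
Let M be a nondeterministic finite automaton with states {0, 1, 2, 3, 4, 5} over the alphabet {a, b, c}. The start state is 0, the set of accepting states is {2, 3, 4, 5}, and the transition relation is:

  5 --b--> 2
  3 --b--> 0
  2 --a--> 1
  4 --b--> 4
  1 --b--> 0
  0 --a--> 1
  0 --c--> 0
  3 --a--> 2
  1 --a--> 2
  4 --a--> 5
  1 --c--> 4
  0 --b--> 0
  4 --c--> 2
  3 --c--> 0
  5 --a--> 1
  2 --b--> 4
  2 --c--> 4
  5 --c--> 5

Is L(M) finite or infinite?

infinite

State 0 is reachable from the start and can reach an accepting state, and it lies on the cycle 0 → 0.
Traversing that cycle any number of times yields accepted strings of unbounded length, so the language is infinite.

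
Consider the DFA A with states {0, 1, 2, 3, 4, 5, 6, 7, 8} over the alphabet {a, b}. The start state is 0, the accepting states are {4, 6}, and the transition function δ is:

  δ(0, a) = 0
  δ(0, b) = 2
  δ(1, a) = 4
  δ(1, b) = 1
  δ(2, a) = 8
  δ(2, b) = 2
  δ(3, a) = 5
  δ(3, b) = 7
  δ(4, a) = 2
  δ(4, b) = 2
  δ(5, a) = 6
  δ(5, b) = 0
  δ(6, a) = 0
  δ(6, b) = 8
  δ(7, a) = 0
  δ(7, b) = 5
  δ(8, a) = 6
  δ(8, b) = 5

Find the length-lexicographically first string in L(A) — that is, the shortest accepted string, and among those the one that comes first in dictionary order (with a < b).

A breadth-first search from 0 reaches an accepting state first via the path 0 → 2 → 8 → 6 on input baa.
No string of length < 3 is accepted (BFS exhausts all shorter strings without reaching an accepting state), and baa is the lexicographically least accepting string of length 3.

baa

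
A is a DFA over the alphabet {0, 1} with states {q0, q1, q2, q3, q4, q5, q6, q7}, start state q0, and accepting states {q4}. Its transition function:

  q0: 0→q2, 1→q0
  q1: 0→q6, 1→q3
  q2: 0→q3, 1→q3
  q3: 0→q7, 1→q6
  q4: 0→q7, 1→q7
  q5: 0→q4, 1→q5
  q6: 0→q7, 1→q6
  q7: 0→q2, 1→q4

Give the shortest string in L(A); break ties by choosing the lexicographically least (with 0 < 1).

0001

A breadth-first search from q0 reaches an accepting state first via the path q0 → q2 → q3 → q7 → q4 on input 0001.
No string of length < 4 is accepted (BFS exhausts all shorter strings without reaching an accepting state), and 0001 is the lexicographically least accepting string of length 4.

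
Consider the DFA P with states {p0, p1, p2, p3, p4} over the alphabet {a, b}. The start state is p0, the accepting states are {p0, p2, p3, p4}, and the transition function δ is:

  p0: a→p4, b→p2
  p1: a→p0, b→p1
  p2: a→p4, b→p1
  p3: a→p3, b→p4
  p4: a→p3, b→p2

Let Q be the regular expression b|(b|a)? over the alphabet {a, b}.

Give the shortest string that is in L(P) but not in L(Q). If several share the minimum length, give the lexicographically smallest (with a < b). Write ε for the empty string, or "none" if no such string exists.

The string aa is accepted by P but not by Q.
No shorter string lies in the difference, and aa is the lexicographically first length-2 string in L(P) \ L(Q).

aa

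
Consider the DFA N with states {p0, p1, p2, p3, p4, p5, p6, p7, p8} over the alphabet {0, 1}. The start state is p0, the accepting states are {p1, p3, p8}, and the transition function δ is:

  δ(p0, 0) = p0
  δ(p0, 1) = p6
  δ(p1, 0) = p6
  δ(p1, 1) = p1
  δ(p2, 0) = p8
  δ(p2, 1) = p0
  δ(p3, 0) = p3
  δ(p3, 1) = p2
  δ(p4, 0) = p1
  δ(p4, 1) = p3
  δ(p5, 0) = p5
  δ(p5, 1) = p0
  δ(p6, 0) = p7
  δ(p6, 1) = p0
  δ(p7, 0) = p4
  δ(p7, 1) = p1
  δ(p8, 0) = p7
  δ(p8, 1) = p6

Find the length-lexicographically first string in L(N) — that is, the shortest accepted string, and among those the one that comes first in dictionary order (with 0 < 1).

A breadth-first search from p0 reaches an accepting state first via the path p0 → p6 → p7 → p1 on input 101.
No string of length < 3 is accepted (BFS exhausts all shorter strings without reaching an accepting state), and 101 is the lexicographically least accepting string of length 3.

101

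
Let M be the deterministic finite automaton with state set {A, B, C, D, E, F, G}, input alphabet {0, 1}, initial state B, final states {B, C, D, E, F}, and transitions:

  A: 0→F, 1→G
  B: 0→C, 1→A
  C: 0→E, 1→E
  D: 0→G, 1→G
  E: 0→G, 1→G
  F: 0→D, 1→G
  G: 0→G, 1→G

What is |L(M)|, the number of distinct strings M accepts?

The useful subgraph on states {A, B, C, D, E, F} is acyclic, so L(M) is finite; the longest accepting path visits 4 useful states, giving maximum string length 3.
Counting accepting paths from B by length: 1 of length 0, 1 of length 1, 3 of length 2, 1 of length 3. Total 6.

6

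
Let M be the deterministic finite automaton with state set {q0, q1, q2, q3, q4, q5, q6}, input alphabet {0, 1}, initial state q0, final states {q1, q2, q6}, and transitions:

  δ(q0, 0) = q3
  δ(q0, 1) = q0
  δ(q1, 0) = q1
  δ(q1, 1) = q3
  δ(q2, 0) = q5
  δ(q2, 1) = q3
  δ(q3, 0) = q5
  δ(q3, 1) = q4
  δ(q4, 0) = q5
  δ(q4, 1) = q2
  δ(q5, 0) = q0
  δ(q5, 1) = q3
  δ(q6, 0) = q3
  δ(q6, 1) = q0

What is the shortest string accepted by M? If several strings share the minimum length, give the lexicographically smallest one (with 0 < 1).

A breadth-first search from q0 reaches an accepting state first via the path q0 → q3 → q4 → q2 on input 011.
No string of length < 3 is accepted (BFS exhausts all shorter strings without reaching an accepting state), and 011 is the lexicographically least accepting string of length 3.

011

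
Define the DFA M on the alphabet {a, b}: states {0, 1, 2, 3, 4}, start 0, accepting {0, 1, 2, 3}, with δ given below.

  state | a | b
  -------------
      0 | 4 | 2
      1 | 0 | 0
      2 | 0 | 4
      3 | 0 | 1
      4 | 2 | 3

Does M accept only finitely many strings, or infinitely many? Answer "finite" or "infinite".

infinite

State 0 is reachable from the start and can reach an accepting state, and it lies on the cycle 0 → 2 → 0.
Traversing that cycle any number of times yields accepted strings of unbounded length, so the language is infinite.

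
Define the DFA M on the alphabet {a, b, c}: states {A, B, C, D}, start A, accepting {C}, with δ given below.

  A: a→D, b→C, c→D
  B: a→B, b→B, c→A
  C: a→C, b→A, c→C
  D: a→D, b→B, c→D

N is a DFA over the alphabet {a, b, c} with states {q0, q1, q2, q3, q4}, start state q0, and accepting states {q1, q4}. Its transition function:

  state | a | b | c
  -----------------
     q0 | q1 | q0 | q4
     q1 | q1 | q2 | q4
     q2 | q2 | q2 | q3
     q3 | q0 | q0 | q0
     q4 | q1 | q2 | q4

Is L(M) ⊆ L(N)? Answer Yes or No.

The string b is in L(M) but not in L(N).
So L(M) ⊄ L(N).

No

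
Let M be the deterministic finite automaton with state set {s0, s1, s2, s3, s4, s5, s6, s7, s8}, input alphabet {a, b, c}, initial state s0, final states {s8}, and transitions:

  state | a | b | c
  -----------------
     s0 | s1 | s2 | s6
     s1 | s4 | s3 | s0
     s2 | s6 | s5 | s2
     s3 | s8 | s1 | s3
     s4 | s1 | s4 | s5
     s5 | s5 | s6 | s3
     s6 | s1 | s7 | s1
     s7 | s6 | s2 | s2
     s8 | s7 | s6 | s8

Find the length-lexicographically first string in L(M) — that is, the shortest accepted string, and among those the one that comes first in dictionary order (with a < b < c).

aba

A breadth-first search from s0 reaches an accepting state first via the path s0 → s1 → s3 → s8 on input aba.
No string of length < 3 is accepted (BFS exhausts all shorter strings without reaching an accepting state), and aba is the lexicographically least accepting string of length 3.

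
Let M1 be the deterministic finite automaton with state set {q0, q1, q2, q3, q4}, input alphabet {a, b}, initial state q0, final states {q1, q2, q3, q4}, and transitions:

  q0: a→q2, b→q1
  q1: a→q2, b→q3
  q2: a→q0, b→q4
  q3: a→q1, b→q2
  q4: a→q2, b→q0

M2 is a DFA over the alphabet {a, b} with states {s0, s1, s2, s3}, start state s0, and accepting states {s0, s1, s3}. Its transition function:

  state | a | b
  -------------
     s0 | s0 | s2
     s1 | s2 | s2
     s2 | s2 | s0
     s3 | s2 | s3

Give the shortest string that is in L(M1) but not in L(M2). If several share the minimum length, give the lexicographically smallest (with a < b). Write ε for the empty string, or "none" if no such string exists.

b

The string b is accepted by M1 but not by M2.
No shorter string lies in the difference, and b is the lexicographically first length-1 string in L(M1) \ L(M2).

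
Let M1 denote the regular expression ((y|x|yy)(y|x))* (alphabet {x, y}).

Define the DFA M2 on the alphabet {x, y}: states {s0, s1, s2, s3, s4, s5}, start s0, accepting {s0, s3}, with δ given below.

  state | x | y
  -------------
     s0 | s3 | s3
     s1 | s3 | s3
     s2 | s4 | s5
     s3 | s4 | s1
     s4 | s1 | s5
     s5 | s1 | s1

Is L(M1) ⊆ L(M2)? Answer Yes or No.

No

The string xx is in L(M1) but not in L(M2).
So L(M1) ⊄ L(M2).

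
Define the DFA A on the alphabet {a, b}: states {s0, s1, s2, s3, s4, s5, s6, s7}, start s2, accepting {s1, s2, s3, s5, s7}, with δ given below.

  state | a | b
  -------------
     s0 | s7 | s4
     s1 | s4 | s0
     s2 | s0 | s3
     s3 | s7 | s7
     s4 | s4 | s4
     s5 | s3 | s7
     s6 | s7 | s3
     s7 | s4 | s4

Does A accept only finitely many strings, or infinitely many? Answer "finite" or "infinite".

finite

The useful states (reachable from s2 and able to reach an accepting state) are {s0, s2, s3, s7}.
Restricted to these states the transition graph has no cycle, so every accepting path has bounded length and L is finite.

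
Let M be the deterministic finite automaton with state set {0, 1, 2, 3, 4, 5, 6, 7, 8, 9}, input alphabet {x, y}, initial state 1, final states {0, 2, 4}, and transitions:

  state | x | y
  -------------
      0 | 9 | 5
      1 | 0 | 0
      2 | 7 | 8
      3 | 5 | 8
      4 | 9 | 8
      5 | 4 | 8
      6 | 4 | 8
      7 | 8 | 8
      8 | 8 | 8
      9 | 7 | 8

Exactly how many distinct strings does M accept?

The useful subgraph on states {0, 1, 4, 5} is acyclic, so L(M) is finite; the longest accepting path visits 4 useful states, giving maximum string length 3.
Counting accepting paths from 1 by length: 2 of length 1, 2 of length 3. Total 4.

4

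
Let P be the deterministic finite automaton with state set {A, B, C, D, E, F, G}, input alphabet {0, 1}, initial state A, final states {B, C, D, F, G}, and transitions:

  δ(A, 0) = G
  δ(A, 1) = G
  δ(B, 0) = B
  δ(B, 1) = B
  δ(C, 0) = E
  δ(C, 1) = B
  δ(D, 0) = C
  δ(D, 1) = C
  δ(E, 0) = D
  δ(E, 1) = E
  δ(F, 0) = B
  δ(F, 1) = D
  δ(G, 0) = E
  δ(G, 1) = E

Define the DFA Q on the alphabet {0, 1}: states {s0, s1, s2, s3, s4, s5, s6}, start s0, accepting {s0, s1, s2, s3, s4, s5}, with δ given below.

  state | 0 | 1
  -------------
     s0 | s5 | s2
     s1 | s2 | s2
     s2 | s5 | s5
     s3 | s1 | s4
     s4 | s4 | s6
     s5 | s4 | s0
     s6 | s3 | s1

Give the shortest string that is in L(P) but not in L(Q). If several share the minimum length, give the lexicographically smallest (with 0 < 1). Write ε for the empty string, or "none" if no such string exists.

0001

The string 0001 is accepted by P but not by Q.
No shorter string lies in the difference, and 0001 is the lexicographically first length-4 string in L(P) \ L(Q).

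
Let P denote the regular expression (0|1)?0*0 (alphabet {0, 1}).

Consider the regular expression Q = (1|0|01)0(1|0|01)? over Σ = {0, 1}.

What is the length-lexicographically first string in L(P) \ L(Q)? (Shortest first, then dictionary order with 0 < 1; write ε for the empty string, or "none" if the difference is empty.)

0

The string 0 is accepted by P but not by Q.
No shorter string lies in the difference, and 0 is the lexicographically first length-1 string in L(P) \ L(Q).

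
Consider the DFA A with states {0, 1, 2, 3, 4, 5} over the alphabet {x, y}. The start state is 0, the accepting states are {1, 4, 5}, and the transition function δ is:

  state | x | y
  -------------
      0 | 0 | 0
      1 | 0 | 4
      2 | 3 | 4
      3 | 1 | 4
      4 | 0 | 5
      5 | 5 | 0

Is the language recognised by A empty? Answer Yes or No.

Yes

The states reachable from the start state are {0}.
None of the accepting states {1, 4, 5} is reachable, so no string is accepted and L(A) = ∅.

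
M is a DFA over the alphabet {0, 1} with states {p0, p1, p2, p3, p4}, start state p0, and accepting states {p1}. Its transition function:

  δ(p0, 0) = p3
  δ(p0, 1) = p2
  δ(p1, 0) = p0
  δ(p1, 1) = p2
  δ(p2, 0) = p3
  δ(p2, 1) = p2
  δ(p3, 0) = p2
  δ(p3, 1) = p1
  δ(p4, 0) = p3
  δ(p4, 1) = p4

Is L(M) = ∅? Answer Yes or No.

No

The string 01 is accepted: the run p0 → p3 → p1 ends in the accepting state p1.
Since at least one string is accepted, L(M) is not empty.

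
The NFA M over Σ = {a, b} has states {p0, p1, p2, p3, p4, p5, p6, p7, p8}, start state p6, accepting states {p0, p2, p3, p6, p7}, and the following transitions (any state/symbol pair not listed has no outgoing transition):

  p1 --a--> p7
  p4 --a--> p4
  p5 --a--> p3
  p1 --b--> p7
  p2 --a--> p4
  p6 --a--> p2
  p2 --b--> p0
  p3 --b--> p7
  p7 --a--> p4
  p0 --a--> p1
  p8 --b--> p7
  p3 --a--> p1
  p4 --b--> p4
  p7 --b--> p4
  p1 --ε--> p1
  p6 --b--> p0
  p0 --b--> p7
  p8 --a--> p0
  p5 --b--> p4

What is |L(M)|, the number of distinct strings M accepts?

10

The useful subgraph on states {p0, p1, p2, p6, p7} is acyclic, so L(M) is finite; the longest accepting path visits 5 useful states, giving maximum string length 4.
Counting accepting paths from p6 by length: 1 of length 0, 2 of length 1, 2 of length 2, 3 of length 3, 2 of length 4. Total 10.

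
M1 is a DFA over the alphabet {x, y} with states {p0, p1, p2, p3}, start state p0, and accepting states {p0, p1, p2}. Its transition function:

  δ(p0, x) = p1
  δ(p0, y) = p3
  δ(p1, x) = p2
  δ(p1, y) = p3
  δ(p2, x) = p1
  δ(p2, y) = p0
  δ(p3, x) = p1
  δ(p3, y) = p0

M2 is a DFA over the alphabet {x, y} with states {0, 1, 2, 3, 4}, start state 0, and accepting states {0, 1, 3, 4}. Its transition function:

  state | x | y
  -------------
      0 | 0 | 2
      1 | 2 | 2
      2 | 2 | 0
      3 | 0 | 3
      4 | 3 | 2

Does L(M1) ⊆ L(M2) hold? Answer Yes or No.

The string yx is in L(M1) but not in L(M2).
So L(M1) ⊄ L(M2).

No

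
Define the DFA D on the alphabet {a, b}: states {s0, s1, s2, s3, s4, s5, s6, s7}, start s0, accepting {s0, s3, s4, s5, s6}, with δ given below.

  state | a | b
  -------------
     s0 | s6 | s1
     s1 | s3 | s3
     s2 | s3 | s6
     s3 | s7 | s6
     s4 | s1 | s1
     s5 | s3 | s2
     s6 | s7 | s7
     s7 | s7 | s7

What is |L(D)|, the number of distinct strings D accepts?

The useful subgraph on states {s0, s1, s3, s6} is acyclic, so L(D) is finite; the longest accepting path visits 4 useful states, giving maximum string length 3.
Counting accepting paths from s0 by length: 1 of length 0, 1 of length 1, 2 of length 2, 2 of length 3. Total 6.

6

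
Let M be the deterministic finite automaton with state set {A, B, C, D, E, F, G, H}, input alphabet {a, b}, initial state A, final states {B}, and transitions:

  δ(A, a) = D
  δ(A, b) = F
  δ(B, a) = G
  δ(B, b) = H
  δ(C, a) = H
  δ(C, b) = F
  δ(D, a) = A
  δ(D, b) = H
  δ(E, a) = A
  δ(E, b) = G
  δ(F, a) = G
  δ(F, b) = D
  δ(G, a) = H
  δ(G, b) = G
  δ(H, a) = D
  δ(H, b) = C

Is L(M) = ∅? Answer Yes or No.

Yes

The states reachable from the start state are {A, C, D, F, G, H}.
None of the accepting states {B} is reachable, so no string is accepted and L(M) = ∅.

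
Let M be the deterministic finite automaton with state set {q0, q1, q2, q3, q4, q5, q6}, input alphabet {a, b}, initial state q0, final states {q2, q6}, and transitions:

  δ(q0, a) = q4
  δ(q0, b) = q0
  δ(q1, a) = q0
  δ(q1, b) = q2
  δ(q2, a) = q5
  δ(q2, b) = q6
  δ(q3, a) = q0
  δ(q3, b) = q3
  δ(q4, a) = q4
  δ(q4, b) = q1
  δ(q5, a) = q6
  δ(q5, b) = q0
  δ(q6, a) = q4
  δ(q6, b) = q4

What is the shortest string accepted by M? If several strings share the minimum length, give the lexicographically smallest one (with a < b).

A breadth-first search from q0 reaches an accepting state first via the path q0 → q4 → q1 → q2 on input abb.
No string of length < 3 is accepted (BFS exhausts all shorter strings without reaching an accepting state), and abb is the lexicographically least accepting string of length 3.

abb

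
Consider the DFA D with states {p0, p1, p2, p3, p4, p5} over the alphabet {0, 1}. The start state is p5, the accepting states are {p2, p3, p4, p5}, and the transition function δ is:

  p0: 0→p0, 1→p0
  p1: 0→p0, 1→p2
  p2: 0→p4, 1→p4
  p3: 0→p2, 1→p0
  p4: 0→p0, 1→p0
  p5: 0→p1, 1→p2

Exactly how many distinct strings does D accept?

7

The useful subgraph on states {p1, p2, p4, p5} is acyclic, so L(D) is finite; the longest accepting path visits 4 useful states, giving maximum string length 3.
Counting accepting paths from p5 by length: 1 of length 0, 1 of length 1, 3 of length 2, 2 of length 3. Total 7.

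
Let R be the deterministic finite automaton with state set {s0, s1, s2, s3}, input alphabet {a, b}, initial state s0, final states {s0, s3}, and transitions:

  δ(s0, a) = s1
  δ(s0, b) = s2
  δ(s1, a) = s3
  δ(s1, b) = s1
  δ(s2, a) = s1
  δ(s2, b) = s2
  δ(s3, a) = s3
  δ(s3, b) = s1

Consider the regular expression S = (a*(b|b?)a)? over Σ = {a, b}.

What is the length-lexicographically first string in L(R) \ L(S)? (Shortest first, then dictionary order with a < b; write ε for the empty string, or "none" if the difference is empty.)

baa

The string baa is accepted by R but not by S.
No shorter string lies in the difference, and baa is the lexicographically first length-3 string in L(R) \ L(S).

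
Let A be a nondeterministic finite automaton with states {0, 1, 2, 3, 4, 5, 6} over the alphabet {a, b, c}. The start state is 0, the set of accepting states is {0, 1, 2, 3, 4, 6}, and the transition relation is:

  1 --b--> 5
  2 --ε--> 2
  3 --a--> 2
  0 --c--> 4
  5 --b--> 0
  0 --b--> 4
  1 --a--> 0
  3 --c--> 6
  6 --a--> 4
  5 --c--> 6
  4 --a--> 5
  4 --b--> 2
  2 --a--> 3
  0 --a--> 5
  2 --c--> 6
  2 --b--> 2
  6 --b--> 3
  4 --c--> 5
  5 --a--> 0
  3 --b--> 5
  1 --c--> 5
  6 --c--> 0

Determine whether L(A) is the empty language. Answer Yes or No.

No

The empty string ε is accepted: the run 0 ends in the accepting state 0.
Since at least one string is accepted, L(A) is not empty.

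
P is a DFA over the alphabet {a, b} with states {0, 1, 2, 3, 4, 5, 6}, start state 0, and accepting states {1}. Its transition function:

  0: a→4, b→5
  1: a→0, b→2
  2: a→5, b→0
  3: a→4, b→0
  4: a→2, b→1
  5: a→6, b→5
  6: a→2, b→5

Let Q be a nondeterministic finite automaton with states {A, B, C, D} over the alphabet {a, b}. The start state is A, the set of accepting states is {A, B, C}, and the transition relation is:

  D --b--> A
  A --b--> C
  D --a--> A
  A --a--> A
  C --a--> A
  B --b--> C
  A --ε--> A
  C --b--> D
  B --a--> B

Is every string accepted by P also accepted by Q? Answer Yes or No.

Exploring the product automaton P × Q from the start pair (0, A), following both machines on each input symbol, reaches 10 state pairs: (0, A), (4, A), (5, C), (2, A), (1, C), (6, A), (5, D), (5, A), (0, C), (2, D).
P accepts in {1} and Q accepts in {A, B, C}. The reachable pairs whose P-component is accepting are (1, C); in each of them the Q-component is accepting too, so the product for L(P) \ L(Q) (P-component accepting, Q-component rejecting) has no reachable accepting pair and the difference is empty.
Hence every string in L(P) is also in L(Q).

Yes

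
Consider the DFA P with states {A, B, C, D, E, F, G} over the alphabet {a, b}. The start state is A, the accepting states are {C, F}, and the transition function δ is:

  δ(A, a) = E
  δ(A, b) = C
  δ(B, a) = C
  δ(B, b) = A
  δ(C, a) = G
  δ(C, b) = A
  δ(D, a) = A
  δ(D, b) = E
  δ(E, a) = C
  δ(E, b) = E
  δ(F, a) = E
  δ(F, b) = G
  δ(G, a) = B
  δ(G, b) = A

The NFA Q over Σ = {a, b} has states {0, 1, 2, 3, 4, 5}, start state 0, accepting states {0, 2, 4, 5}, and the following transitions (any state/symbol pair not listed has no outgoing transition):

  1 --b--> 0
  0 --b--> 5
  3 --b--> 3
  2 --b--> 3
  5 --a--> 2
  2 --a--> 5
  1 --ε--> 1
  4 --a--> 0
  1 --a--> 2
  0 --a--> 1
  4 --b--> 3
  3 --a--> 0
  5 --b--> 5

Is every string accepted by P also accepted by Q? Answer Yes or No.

No

The string aba is in L(P) but not in L(Q).
So L(P) ⊄ L(Q).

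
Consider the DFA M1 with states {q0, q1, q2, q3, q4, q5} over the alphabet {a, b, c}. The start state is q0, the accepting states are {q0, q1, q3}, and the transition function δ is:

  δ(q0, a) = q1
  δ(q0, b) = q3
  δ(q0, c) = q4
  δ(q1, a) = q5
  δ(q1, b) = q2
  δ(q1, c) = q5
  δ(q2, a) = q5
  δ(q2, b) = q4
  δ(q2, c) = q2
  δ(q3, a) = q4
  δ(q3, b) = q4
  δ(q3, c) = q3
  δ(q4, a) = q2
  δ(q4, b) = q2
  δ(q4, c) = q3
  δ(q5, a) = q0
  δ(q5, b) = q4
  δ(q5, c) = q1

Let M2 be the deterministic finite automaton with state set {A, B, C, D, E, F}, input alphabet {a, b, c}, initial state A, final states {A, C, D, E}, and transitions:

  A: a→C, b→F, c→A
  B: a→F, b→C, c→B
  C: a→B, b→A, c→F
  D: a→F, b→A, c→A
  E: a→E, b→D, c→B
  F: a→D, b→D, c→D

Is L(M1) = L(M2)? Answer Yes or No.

No

The string b is accepted by M1 but rejected by M2.
So L(M1) ≠ L(M2).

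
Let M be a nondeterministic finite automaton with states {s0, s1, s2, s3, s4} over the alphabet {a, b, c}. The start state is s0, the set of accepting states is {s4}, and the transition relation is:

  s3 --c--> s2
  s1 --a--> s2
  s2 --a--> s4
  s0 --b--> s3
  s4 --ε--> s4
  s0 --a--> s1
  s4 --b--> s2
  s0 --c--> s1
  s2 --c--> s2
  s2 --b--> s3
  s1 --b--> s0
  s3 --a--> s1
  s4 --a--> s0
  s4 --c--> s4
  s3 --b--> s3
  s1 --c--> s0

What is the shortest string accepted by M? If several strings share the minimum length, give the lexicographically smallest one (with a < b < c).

A breadth-first search from s0 reaches an accepting state first via the path s0 → s1 → s2 → s4 on input aaa.
No string of length < 3 is accepted (BFS exhausts all shorter strings without reaching an accepting state), and aaa is the lexicographically least accepting string of length 3.

aaa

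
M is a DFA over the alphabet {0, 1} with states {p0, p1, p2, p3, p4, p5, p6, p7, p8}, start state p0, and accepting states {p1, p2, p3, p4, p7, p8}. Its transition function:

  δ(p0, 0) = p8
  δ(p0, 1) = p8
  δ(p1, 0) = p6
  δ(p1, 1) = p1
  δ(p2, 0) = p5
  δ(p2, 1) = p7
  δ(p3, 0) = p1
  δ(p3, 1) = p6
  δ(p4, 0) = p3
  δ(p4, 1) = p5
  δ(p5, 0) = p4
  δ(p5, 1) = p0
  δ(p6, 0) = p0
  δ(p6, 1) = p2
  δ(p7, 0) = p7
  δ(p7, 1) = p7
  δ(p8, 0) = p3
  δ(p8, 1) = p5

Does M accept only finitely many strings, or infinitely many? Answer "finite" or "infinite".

infinite

State p1 is reachable from the start and can reach an accepting state, and it lies on the cycle p1 → p1.
Traversing that cycle any number of times yields accepted strings of unbounded length, so the language is infinite.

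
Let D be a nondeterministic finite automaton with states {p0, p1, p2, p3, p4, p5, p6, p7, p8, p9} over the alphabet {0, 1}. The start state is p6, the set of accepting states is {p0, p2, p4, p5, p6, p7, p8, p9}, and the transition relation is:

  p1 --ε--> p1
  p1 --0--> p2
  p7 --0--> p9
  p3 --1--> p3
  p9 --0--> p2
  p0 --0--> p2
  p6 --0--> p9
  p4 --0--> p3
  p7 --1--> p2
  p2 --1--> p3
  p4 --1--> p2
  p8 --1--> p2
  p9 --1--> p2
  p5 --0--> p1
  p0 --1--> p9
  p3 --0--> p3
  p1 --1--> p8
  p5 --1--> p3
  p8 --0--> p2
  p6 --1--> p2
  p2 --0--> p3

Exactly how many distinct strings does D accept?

The useful subgraph on states {p2, p6, p9} is acyclic, so L(D) is finite; the longest accepting path visits 3 useful states, giving maximum string length 2.
Counting accepting paths from p6 by length: 1 of length 0, 2 of length 1, 2 of length 2. Total 5.

5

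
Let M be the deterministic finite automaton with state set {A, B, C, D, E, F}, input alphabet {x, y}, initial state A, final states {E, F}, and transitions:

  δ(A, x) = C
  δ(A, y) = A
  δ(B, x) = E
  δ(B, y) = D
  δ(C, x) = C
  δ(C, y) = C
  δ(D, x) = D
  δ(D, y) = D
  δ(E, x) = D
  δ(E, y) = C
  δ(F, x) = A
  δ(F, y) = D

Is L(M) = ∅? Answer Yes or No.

The states reachable from the start state are {A, C}.
None of the accepting states {E, F} is reachable, so no string is accepted and L(M) = ∅.

Yes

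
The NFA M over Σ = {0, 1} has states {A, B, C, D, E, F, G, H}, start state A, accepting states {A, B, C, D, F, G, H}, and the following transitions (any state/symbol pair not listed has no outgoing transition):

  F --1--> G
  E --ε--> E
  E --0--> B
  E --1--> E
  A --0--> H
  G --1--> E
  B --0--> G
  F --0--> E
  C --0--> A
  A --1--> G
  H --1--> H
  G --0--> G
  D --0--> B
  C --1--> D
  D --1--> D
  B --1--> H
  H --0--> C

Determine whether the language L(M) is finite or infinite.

State G is reachable from the start and can reach an accepting state, and it lies on the cycle G → E → B → G.
Traversing that cycle any number of times yields accepted strings of unbounded length, so the language is infinite.

infinite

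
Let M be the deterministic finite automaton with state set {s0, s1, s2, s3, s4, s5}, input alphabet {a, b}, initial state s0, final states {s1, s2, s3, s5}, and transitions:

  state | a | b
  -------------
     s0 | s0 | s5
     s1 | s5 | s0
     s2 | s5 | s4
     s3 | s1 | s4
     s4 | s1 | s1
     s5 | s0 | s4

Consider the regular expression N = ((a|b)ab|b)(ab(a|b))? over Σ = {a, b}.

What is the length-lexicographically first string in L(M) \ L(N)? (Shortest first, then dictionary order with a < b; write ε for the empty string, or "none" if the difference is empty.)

The string ab is accepted by M but not by N.
No shorter string lies in the difference, and ab is the lexicographically first length-2 string in L(M) \ L(N).

ab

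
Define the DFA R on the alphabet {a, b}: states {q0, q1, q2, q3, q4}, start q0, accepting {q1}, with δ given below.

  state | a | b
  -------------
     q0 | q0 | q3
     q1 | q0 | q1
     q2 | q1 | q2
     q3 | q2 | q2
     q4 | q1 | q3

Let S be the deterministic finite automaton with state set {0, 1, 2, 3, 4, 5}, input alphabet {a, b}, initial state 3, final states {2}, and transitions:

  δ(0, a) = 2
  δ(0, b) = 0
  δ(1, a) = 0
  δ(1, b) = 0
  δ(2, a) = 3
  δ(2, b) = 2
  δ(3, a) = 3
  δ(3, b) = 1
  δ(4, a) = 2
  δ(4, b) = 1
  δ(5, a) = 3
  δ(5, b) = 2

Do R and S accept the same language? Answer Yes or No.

Yes

Exploring the product automaton R × S from the start pair (q0, 3), following both machines on each input symbol, reaches 4 state pairs: (q0, 3), (q3, 1), (q2, 0), (q1, 2).
R accepts in {q1} and S accepts in {2}. In every reachable pair the two components are either both accepting — (q1, 2) — or both non-accepting, so no string is accepted by exactly one of the machines: L(R) \ L(S) and L(S) \ L(R) are both empty.
Hence every string is accepted by R iff it is accepted by S, and the two languages coincide.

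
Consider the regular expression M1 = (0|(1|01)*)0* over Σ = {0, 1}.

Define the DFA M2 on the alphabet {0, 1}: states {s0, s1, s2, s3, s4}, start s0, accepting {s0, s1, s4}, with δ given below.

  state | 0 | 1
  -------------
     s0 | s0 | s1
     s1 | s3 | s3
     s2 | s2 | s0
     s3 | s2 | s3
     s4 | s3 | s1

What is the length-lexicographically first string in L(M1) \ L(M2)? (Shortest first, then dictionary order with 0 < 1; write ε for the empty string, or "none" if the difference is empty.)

The string 10 is accepted by M1 but not by M2.
No shorter string lies in the difference, and 10 is the lexicographically first length-2 string in L(M1) \ L(M2).

10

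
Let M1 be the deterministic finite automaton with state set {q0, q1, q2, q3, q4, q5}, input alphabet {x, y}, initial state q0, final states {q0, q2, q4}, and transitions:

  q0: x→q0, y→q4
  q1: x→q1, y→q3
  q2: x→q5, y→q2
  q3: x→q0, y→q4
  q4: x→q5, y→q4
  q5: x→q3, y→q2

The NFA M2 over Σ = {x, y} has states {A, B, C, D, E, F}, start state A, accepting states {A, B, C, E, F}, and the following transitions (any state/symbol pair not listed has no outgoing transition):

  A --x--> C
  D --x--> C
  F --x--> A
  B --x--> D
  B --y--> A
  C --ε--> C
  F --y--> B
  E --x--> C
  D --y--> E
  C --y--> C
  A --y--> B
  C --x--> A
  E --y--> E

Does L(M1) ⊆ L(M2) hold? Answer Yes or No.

Exploring the product automaton M1 × M2 from the start pair (q0, A), following both machines on each input symbol, reaches 14 state pairs: (q0, A), (q0, C), (q4, B), (q4, C), (q5, D), (q4, A), (q5, A), (q3, C), (q2, E), (q5, C), (q2, B), (q3, A), (q2, C), (q2, A).
M1 accepts in {q0, q2, q4} and M2 accepts in {A, B, C, E, F}. The reachable pairs whose M1-component is accepting are (q0, A), (q0, C), (q4, B), (q4, C), (q4, A), (q2, E), (q2, B), (q2, C), (q2, A); in each of them the M2-component is accepting too, so the product for L(M1) \ L(M2) (M1-component accepting, M2-component rejecting) has no reachable accepting pair and the difference is empty.
Hence every string in L(M1) is also in L(M2).

Yes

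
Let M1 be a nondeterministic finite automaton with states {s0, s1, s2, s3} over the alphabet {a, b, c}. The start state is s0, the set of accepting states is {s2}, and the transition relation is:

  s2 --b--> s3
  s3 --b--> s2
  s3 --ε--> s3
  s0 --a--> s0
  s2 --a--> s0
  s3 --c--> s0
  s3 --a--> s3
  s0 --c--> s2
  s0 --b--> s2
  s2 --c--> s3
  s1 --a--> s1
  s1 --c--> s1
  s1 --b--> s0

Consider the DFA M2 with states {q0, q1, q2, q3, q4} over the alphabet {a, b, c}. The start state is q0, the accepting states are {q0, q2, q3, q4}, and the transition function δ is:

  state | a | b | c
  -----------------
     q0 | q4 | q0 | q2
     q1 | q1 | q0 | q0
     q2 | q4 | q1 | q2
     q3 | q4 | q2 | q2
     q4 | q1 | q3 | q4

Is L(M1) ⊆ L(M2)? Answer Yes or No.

The string bcb is in L(M1) but not in L(M2).
So L(M1) ⊄ L(M2).

No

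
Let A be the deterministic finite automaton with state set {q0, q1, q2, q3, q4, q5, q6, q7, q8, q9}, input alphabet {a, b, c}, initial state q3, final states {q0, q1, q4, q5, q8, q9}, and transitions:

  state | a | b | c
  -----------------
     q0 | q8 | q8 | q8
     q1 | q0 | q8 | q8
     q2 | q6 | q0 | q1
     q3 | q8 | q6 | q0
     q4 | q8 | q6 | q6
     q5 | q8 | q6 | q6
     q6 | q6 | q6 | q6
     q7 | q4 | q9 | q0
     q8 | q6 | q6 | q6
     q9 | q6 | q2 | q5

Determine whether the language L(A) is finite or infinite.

finite

The useful states (reachable from q3 and able to reach an accepting state) are {q0, q3, q8}.
Restricted to these states the transition graph has no cycle, so every accepting path has bounded length and L is finite.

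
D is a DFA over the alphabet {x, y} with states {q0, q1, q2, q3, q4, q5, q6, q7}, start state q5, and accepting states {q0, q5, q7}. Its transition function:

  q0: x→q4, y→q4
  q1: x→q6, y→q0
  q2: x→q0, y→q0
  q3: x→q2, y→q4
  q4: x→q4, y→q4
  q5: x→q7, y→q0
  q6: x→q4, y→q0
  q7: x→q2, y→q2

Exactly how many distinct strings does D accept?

The useful subgraph on states {q0, q2, q5, q7} is acyclic, so L(D) is finite; the longest accepting path visits 4 useful states, giving maximum string length 3.
Counting accepting paths from q5 by length: 1 of length 0, 2 of length 1, 4 of length 3. Total 7.

7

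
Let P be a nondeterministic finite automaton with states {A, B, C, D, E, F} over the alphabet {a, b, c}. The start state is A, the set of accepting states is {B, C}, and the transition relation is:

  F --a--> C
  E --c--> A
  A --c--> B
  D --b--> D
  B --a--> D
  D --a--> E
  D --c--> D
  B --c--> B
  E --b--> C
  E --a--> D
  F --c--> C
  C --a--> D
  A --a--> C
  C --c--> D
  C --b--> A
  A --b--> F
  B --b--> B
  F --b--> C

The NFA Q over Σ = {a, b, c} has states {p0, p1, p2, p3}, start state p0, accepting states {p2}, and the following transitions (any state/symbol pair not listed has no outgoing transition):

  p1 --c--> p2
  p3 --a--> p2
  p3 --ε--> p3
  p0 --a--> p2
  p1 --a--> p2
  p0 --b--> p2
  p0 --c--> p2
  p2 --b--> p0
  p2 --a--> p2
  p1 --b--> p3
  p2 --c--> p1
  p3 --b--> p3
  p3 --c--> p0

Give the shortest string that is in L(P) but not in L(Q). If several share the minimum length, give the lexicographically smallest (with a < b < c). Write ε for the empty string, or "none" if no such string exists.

The string bb is accepted by P but not by Q.
No shorter string lies in the difference, and bb is the lexicographically first length-2 string in L(P) \ L(Q).

bb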